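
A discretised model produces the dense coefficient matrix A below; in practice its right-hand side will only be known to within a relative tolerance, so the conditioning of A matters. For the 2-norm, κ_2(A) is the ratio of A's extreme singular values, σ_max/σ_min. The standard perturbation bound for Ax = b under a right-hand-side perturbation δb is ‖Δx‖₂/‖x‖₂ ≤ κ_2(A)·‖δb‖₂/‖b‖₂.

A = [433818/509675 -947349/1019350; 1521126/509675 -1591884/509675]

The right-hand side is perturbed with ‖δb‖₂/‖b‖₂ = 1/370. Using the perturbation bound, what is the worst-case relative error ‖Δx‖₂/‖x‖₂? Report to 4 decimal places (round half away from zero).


M = AᵀA = [4003235784/415629769 -4203111465/415629769; -4203111465/415629769 17654158089/1662519076]. tr(M)=40032225/1976836, det(M)=6561/494209
eigenvalues of AᵀA: λ = (tr ± √(tr²−4·det))/2 = 81/4, 324/494209
so κ_2 = √((81/4) / (324/494209)) = 175.7500
worst-case relative error ≤ 175.7500 × 1/370 = 0.4750

0.4750


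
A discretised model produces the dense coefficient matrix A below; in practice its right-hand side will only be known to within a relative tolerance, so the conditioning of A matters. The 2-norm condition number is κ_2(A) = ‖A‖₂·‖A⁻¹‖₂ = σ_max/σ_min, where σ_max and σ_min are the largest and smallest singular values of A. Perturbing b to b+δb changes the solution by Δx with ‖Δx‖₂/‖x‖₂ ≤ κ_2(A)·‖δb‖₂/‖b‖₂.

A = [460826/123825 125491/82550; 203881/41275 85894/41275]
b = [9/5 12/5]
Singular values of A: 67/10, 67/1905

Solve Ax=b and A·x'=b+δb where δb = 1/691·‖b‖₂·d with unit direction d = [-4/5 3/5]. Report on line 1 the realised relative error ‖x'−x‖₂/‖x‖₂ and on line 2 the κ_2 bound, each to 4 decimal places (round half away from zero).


σ_max = 67/10, σ_min = 67/1905
κ_2(A) = (67/10) / (67/1905) = 190.5000
κ_2(A)·‖δb‖/‖b‖ = 0.2757
solve Ax = b  →  x = [0.4133 0.1722]
‖b‖ = 3.0000, ‖x‖ = 0.4478
δb = ε·‖b‖·d = [-0.0035 0.0026]; solving A·Δx = δb gives ‖Δx‖ = 0.1234
relative error = 0.2757
realised/bound = 1 exactly: the bound is attained for this b and d

0.2757
0.2757


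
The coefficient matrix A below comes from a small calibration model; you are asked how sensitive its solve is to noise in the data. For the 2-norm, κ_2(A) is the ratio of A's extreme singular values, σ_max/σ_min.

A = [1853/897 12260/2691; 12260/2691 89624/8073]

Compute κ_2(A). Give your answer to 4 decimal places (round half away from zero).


77.6250

M = AᵀA = [1072249/42849 7711540/128547; 7711540/128547 55533904/385641]. tr(M)=65184145/385641, det(M)=1827904/385641
char-poly roots: 169 and 10816/385641
κ = σ_max/σ_min = 13/(104/621) = 77.6250


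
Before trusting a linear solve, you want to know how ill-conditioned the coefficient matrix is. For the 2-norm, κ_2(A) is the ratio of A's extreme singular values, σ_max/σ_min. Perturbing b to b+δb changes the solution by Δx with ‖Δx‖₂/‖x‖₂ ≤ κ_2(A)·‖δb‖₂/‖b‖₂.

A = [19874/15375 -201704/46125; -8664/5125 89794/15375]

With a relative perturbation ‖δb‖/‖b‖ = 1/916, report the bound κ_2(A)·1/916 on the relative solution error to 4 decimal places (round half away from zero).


form AᵀA = [214111988/47278125 -2202088448/141834375; -2202088448/141834375 22650233108/425503125] with trace 196617928/3404025 and determinant 2085136/85100625
char-poly roots: 1444/25 and 1444/3404025
κ = σ_max/σ_min = (38/5)/(38/1845) = 369.0000
worst-case relative error ≤ 369.0000 × 1/916 = 0.4028

0.4028


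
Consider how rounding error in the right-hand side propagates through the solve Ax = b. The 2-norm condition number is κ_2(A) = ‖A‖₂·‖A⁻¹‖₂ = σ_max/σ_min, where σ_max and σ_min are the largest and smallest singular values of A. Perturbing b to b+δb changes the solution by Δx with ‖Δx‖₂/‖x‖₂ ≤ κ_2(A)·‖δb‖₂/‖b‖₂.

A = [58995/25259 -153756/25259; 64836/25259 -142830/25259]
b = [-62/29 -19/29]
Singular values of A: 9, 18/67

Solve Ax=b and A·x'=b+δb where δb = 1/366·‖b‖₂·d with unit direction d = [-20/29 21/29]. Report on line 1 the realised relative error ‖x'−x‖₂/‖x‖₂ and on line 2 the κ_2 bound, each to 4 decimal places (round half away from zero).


σ_max = 9, σ_min = 18/67
κ_2(A) = 9 / (18/67) = 33.5000
perturbation bound = 33.5000·1/366 = 0.0915
solve Ax = b  →  x = [3.3504 1.6368]
‖b‖ = 2.2361, ‖x‖ = 3.7288
re-solving with b+δb shifts x by Δx of norm 0.0227
relative error = 0.0061
realised/bound (from unrounded values) ≈ 0.0666

0.0061
0.0915


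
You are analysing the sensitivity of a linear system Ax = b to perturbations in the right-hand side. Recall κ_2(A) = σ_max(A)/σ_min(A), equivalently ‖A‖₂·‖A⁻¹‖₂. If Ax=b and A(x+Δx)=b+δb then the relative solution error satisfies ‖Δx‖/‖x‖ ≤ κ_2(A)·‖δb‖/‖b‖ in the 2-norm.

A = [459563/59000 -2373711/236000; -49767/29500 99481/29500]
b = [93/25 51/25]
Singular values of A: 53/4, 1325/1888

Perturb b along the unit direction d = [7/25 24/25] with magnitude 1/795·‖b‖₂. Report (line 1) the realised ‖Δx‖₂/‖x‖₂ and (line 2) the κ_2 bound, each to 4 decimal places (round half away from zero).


0.0018
0.0237

from the listed singular values, σ₁ = 53/4, σ_n = 1325/1888
κ_2(A) = (53/4) / (1325/1888) = 18.8800
perturbation bound = 18.8800·1/795 = 0.0237
solve Ax = b  →  x = [3.5556 2.3837]
2-norm of b is 4.2426; of x, 4.2807
re-solving with b+δb shifts x by Δx of norm 0.0076
relative error = 0.0018
tightness: 0.0018 against a bound of 0.0237 (unrounded ratio ≈ 0.0748)


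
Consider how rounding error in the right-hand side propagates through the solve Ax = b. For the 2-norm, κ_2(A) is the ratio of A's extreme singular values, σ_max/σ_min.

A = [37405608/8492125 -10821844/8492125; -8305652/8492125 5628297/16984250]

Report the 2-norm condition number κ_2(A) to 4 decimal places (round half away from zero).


form AᵀA = [873386891728/42900765625 -254712071754/42900765625; -254712071754/42900765625 297517523713/171603062500] with trace 1213140829/54912980 and determinant 78074896/1716030625
eigenvalues of AᵀA: λ = (tr ± √(tr²−4·det))/2 = 2209/100, 141376/68641225
σ_max=√(2209/100)=(47/10), σ_min=√(141376/68641225)=(376/8285) → κ = 103.5625

103.5625


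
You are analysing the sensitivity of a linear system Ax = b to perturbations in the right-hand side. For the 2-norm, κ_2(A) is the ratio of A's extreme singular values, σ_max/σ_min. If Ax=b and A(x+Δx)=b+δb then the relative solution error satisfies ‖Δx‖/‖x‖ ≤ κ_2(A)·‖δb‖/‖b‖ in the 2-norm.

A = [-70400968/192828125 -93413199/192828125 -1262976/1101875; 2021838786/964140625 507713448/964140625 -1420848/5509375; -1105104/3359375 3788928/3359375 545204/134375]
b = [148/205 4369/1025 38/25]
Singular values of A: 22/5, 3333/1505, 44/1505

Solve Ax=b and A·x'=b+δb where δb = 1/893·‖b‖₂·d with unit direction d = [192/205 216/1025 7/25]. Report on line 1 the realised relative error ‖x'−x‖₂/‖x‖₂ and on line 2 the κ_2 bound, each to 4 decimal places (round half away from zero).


largest singular value 22/5, smallest 44/1505
condition number: (22/5) ÷ (44/1505) = 150.5000
bound on ‖Δx‖/‖x‖: κ·ε = 150.5000·1/893 = 0.1685
solve Ax = b  →  x = [20.1045 -62.4790 19.3727]
‖b‖₂ = 4.5826 and ‖x‖₂ = 68.4333
δb = ε·‖b‖·d = [0.0048 0.0011 0.0014]; solving A·Δx = δb gives ‖Δx‖ = 0.1755
realised ‖Δx‖/‖x‖ = 0.0026
so the bound overstates the realised error by a factor of ≈ 65.7068 (computed from the unrounded values)

0.0026
0.1685


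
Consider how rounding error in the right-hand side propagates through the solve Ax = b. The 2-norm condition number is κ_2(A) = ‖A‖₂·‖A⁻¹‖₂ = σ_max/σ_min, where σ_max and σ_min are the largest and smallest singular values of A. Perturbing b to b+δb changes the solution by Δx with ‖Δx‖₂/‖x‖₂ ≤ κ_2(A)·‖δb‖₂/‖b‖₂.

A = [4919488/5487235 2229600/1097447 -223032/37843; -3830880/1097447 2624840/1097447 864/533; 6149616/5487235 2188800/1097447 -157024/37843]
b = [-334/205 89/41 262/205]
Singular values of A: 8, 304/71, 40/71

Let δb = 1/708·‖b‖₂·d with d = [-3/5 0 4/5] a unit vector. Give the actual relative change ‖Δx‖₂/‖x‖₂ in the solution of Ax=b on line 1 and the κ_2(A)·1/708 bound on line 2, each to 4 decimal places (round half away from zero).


σ_max = 8, σ_min = 40/71
κ_2(A) = 8 / (40/71) = 14.2000
perturbation bound = 14.2000·1/708 = 0.0201
solve Ax = b  →  x = [1.8885 2.6603 1.4808]
‖b‖ = 3.0000, ‖x‖ = 3.5828
re-solving with b+δb shifts x by Δx of norm 0.0075
dividing the unrounded norms, ‖Δx‖/‖x‖ = 0.0021
tightness: 0.0021 against a bound of 0.0201 (unrounded ratio ≈ 0.1047)

0.0021
0.0201


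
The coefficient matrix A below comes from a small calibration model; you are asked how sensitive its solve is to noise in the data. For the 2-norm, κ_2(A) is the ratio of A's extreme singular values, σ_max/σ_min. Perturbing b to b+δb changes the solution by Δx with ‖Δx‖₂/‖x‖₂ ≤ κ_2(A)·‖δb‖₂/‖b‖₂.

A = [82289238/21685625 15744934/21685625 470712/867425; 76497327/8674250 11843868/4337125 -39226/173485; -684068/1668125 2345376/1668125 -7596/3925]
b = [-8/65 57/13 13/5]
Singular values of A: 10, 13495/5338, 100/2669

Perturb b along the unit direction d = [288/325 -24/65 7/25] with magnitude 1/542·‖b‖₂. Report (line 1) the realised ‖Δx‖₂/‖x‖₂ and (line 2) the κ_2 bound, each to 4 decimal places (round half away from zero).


0.0094
0.4924

largest singular value 10, smallest 100/2669
κ_2(A) = 10 / (100/2669) = 266.9000
perturbation bound = 266.9000·1/542 = 0.4924
solve Ax = b  →  x = [6.1632 -19.7024 -16.9633]
‖b‖₂ = 5.0990 and ‖x‖₂ = 26.7194
Δx = A⁻¹·δb where δb = 1/542·5.0990·d; ‖Δx‖ = 0.2511
realised ‖Δx‖/‖x‖ = 0.0094
realised/bound (from unrounded values) ≈ 0.0191


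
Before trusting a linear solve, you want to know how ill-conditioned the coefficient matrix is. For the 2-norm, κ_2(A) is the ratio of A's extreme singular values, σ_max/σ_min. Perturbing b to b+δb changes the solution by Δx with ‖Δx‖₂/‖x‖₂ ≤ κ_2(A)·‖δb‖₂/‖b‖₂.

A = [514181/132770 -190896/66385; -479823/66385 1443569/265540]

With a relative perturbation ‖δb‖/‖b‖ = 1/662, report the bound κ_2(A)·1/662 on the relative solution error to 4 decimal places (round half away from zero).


0.5899

M = AᵀA = [4101392893/60996100 -3076013151/60996100; -3076013151/60996100 9228207553/243984400]. tr(M)=1025351165/9759376, det(M)=2825761/39037504
char-poly roots: 1681/16 and 1681/2439844
κ_2(A) = √(λ_max/λ_min) = √((1681/16) / (1681/2439844)) = 390.5000
κ_2(A)·‖δb‖/‖b‖ = 0.5899


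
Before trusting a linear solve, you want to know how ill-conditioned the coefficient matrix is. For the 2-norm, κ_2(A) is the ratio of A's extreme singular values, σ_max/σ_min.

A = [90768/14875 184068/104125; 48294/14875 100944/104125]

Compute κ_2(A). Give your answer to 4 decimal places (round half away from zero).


form AᵀA = [7315668/153125 14935968/1071875; 14935968/1071875 30498768/7503125] with trace 3111732/60025 and determinant 46656/1500625
solving λ² − 3111732/60025·λ + 46656/1500625 = 0 gives λ = 1296/25, 36/60025
κ = σ_max/σ_min = (36/5)/(6/245) = 294.0000

294.0000


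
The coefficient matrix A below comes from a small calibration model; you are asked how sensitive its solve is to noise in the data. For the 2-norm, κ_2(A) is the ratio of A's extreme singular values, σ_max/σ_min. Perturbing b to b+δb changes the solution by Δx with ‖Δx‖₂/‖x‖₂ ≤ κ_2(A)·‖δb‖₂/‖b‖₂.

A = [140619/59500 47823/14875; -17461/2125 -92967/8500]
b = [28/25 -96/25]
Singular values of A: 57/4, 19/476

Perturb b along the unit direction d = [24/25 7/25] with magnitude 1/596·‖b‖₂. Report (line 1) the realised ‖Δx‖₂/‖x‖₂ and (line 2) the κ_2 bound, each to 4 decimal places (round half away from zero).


0.5990
0.5990

from the listed singular values, σ₁ = 57/4, σ_n = 19/476
κ_2(A) = (57/4) / (19/476) = 357.0000
bound on ‖Δx‖/‖x‖: κ·ε = 357.0000·1/596 = 0.5990
solve Ax = b  →  x = [0.1684 0.2246]
‖b‖₂ = 4.0000 and ‖x‖₂ = 0.2807
Δx = A⁻¹·δb where δb = 1/596·4.0000·d; ‖Δx‖ = 0.1681
relative error = 0.5990
so the bound is sharp here: realised error equals the bound


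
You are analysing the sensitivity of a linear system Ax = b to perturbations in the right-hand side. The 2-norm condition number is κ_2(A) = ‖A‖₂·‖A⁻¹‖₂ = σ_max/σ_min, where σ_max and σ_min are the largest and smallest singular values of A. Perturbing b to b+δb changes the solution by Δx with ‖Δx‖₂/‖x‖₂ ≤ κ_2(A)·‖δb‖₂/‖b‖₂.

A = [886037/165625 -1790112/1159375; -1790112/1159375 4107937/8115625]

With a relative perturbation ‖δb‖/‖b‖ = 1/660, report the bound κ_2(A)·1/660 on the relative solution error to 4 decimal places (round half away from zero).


0.1574

form AᵀA = [66676028281/2150640625 -136116536256/15054484375; -136116536256/15054484375 278233110481/105381390625] with trace 5672573594/168610225 and determinant 707281/6744409
char-poly roots: 841/25 and 21025/6744409
so κ_2 = √((841/25) / (21025/6744409)) = 103.8800
perturbation bound = 103.8800·1/660 = 0.1574


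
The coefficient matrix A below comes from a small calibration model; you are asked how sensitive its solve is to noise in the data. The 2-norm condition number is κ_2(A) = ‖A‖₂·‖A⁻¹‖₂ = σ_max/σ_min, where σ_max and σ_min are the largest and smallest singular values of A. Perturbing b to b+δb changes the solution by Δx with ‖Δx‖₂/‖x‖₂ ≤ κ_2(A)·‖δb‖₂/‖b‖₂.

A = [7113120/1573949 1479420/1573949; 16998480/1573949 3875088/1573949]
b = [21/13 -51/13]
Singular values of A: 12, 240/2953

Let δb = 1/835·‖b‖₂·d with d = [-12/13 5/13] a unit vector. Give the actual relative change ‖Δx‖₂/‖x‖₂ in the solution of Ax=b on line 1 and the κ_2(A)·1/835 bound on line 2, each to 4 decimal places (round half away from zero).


0.0017
0.1768

largest singular value 12, smallest 240/2953
κ = σ_max/σ_min = 12/(240/2953) = 147.6500
worst-case relative error ≤ 147.6500 × 1/835 = 0.1768
solve Ax = b  →  x = [7.8588 -36.0671]
2-norm of b is 4.2426; of x, 36.9133
δb = ε·‖b‖·d = [-0.0047 0.0020]; solving A·Δx = δb gives ‖Δx‖ = 0.0625
relative error = 0.0017
so the bound overstates the realised error by a factor of ≈ 104.4067 (computed from the unrounded values)


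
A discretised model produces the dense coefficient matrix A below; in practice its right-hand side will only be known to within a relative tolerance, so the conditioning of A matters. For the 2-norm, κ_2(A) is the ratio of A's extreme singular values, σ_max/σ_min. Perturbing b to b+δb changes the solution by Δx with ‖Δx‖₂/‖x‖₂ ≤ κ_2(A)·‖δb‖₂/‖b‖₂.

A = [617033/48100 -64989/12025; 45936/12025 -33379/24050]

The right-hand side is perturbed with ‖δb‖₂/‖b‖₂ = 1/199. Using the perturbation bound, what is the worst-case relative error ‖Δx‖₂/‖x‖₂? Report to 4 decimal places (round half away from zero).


M = AᵀA = [663186529/3701776 -69067125/925444; -69067125/925444 28813501/925444]. tr(M)=4606157/21904, det(M)=707281/87616
eigenvalues of AᵀA: λ = (tr ± √(tr²−4·det))/2 = 841/4, 841/21904
so κ_2 = √((841/4) / (841/21904)) = 74.0000
perturbation bound = 74.0000·1/199 = 0.3719

0.3719


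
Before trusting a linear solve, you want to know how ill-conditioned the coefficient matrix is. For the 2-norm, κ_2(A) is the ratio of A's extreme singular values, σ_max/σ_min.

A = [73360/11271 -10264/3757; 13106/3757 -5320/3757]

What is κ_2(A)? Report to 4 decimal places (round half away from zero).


204.0000

M = AᵀA = [23970916/439569 -3329200/146523; -3329200/146523 462464/48841]. tr(M)=166468/2601, det(M)=256/2601
λ_max, λ_min = (166468/2601 ± √27708931600/6765201)/2 = 64, 4/2601
κ_2(A) = √(λ_max/λ_min) = √(64 / (4/2601)) = 204.0000


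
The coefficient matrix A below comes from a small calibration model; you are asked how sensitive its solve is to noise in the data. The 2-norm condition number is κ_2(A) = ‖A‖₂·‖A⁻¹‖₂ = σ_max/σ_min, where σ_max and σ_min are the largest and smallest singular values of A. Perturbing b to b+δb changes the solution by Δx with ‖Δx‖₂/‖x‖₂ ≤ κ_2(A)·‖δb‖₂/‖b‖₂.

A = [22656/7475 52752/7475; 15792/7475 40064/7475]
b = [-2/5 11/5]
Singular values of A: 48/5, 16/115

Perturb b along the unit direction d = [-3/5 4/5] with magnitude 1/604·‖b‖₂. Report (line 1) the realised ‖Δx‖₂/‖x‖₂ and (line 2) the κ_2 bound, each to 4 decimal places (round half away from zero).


σ_max = 48/5, σ_min = 16/115
κ_2(A) = (48/5) / (16/115) = 69.0000
perturbation bound = 69.0000·1/604 = 0.1142
solve Ax = b  →  x = [-13.2292 5.6250]
2-norm of b is 2.2361; of x, 14.3754
δb = ε·‖b‖·d = [-0.0022 0.0030]; solving A·Δx = δb gives ‖Δx‖ = 0.0266
relative error = 0.0019
so the bound overstates the realised error by a factor of ≈ 61.7171 (computed from the unrounded values)

0.0019
0.1142


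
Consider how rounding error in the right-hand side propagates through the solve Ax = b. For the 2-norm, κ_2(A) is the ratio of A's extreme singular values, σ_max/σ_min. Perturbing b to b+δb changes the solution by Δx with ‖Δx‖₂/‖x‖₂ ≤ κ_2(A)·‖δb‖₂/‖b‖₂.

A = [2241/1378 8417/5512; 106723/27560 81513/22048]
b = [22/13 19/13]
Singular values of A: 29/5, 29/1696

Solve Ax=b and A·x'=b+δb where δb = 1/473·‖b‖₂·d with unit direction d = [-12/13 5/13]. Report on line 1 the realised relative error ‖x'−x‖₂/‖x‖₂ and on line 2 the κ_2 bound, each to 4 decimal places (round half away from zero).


0.0047
0.7171

largest singular value 29/5, smallest 29/1696
κ = σ_max/σ_min = (29/5)/(29/1696) = 339.2000
perturbation bound = 339.2000·1/473 = 0.7171
solve Ax = b  →  x = [40.5826 -42.1118]
2-norm of b is 2.2361; of x, 58.4838
with δb = [-0.0044 0.0018], A·Δx = δb → ‖Δx‖ = 0.2765
realised ‖Δx‖/‖x‖ = 0.0047
tightness: 0.0047 against a bound of 0.7171 (unrounded ratio ≈ 0.0066)


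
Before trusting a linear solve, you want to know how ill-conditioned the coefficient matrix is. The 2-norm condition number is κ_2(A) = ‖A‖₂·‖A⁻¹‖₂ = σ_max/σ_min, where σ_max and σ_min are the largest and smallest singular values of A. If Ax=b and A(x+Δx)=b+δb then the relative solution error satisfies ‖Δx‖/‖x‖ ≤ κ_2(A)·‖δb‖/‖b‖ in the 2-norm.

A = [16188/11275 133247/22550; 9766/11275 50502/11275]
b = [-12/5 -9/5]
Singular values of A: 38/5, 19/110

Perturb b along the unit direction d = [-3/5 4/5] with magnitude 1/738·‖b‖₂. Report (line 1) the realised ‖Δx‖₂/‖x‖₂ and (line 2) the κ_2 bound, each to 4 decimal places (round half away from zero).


0.0596
0.0596

largest singular value 38/5, smallest 19/110
κ = σ_max/σ_min = (38/5)/(19/110) = 44.0000
bound on ‖Δx‖/‖x‖: κ·ε = 44.0000·1/738 = 0.0596
solve Ax = b  →  x = [-0.0866 -0.3851]
‖b‖₂ = 3.0000 and ‖x‖₂ = 0.3947
δb = ε·‖b‖·d = [-0.0024 0.0033]; solving A·Δx = δb gives ‖Δx‖ = 0.0235
relative error = 0.0596
so the bound is sharp here: realised error equals the bound


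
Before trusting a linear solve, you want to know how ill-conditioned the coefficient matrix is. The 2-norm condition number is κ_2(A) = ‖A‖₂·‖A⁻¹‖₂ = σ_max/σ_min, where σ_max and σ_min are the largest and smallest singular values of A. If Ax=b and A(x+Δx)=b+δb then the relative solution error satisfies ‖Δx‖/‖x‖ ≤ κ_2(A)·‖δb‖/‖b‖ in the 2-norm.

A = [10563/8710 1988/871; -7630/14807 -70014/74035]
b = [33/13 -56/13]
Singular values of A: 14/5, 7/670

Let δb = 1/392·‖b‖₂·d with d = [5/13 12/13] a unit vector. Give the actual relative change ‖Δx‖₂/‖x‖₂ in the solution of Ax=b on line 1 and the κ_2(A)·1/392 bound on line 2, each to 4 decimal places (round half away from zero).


from the listed singular values, σ₁ = 14/5, σ_n = 7/670
κ = σ_max/σ_min = (14/5)/(7/670) = 268.0000
κ_2(A)·‖δb‖/‖b‖ = 0.6837
solve Ax = b  →  x = [254.0336 -133.8655]
‖b‖ = 5.0000, ‖x‖ = 287.1464
with δb = [0.0049 0.0118], A·Δx = δb → ‖Δx‖ = 1.2208
dividing the unrounded norms, ‖Δx‖/‖x‖ = 0.0043
tightness: 0.0043 against a bound of 0.6837 (unrounded ratio ≈ 0.0062)

0.0043
0.6837


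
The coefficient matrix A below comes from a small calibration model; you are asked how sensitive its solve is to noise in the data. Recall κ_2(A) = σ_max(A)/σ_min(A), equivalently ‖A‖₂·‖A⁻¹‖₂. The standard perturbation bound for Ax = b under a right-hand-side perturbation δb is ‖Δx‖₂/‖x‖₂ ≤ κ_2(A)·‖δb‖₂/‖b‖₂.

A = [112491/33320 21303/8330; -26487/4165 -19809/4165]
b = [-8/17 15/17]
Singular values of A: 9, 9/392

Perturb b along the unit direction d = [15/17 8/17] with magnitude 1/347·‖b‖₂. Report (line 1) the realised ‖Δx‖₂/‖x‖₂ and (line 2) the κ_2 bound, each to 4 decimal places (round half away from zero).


largest singular value 9, smallest 9/392
condition number: 9 ÷ (9/392) = 392.0000
bound on ‖Δx‖/‖x‖: κ·ε = 392.0000·1/347 = 1.1297
solve Ax = b  →  x = [-0.0889 -0.0667]
‖b‖₂ = 1.0000 and ‖x‖₂ = 0.1111
with δb = [0.0025 0.0014], A·Δx = δb → ‖Δx‖ = 0.1255
relative error = 1.1297
realised/bound = 1 exactly: the bound is attained for this b and d

1.1297
1.1297


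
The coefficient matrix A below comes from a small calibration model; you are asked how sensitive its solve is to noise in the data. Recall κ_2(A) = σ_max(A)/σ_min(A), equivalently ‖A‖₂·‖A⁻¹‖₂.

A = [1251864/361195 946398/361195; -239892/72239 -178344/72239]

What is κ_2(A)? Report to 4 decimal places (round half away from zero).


M = AᵀA = [3574159056/155127025 2680551792/155127025; 2680551792/155127025 2010503844/155127025]. tr(M)=223386516/6205081, det(M)=129600/6205081
eigenvalues of AᵀA: λ = (tr ± √(tr²−4·det))/2 = 36, 3600/6205081
κ_2(A) = √(λ_max/λ_min) = √(36 / (3600/6205081)) = 249.1000

249.1000


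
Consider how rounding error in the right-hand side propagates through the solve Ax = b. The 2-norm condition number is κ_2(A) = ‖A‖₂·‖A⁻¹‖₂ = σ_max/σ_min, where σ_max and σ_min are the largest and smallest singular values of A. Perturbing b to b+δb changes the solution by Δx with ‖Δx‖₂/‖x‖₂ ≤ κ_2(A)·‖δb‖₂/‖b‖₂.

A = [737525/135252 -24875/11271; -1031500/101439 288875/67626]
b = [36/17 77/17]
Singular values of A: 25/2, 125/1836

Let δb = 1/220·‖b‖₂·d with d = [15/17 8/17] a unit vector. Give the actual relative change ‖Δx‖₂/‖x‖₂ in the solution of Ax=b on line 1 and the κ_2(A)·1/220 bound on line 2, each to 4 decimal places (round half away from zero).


0.0057
0.8345

from the listed singular values, σ₁ = 25/2, σ_n = 125/1836
condition number: (25/2) ÷ (125/1836) = 183.6000
worst-case relative error ≤ 183.6000 × 1/220 = 0.8345
solve Ax = b  →  x = [22.3754 54.3249]
‖b‖₂ = 5.0000 and ‖x‖₂ = 58.7525
re-solving with b+δb shifts x by Δx of norm 0.3338
realised ‖Δx‖/‖x‖ = 0.0057
realised/bound (from unrounded values) ≈ 0.0068


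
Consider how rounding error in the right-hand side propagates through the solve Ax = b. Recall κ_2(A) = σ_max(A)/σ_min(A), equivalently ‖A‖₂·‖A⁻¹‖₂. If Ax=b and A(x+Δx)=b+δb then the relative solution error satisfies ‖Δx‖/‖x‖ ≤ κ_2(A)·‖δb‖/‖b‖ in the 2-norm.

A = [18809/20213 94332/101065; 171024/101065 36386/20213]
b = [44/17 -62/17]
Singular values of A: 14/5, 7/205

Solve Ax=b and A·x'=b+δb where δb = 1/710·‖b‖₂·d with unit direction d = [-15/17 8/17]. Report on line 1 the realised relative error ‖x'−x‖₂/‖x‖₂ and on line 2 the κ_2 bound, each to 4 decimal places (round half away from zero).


0.0016
0.1155

σ_max = 14/5, σ_min = 7/205
κ = σ_max/σ_min = (14/5)/(7/205) = 82.0000
perturbation bound = 82.0000·1/710 = 0.1155
solve Ax = b  →  x = [84.3350 -81.3054]
2-norm of b is 4.4721; of x, 117.1450
Δx = A⁻¹·δb where δb = 1/710·4.4721·d; ‖Δx‖ = 0.1845
realised ‖Δx‖/‖x‖ = 0.0016
realised/bound (from unrounded values) ≈ 0.0136


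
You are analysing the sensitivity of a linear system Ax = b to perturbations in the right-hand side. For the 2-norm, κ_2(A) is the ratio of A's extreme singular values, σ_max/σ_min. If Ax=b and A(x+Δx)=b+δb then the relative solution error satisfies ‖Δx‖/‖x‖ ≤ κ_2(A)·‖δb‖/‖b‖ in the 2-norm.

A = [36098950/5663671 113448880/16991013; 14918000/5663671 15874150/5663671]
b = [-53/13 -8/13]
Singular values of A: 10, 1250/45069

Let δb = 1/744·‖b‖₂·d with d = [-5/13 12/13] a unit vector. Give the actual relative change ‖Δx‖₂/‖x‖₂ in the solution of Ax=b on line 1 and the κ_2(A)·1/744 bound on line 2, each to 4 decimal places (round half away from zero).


largest singular value 10, smallest 1250/45069
κ_2(A) = 10 / (1250/45069) = 360.5520
κ_2(A)·‖δb‖/‖b‖ = 0.4846
solve Ax = b  →  x = [-26.3848 24.5760]
‖b‖₂ = 4.1231 and ‖x‖₂ = 36.0574
Δx = A⁻¹·δb where δb = 1/744·4.1231·d; ‖Δx‖ = 0.1998
dividing the unrounded norms, ‖Δx‖/‖x‖ = 0.0055
so the bound overstates the realised error by a factor of ≈ 87.4521 (computed from the unrounded values)

0.0055
0.4846


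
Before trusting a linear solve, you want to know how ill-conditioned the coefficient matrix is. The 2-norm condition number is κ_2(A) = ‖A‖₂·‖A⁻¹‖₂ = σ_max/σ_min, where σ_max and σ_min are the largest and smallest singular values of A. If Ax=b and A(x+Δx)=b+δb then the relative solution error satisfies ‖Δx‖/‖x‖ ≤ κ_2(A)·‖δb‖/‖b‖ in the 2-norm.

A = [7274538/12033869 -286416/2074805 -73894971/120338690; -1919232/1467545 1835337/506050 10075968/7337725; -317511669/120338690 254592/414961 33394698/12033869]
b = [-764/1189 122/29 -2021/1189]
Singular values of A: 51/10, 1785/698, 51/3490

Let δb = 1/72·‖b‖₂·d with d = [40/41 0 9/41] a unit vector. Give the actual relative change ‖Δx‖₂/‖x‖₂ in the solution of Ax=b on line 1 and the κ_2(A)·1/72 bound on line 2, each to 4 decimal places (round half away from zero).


0.0636
4.8472

largest singular value 51/10, smallest 51/3490
κ_2(A) = (51/10) / (51/3490) = 349.0000
worst-case relative error ≤ 349.0000 × 1/72 = 4.8472
solve Ax = b  →  x = [-49.1229 1.4866 -47.6465]
2-norm of b is 4.5826; of x, 68.4504
Δx = A⁻¹·δb where δb = 1/72·4.5826·d; ‖Δx‖ = 4.3554
dividing the unrounded norms, ‖Δx‖/‖x‖ = 0.0636
so the bound overstates the realised error by a factor of ≈ 76.1792 (computed from the unrounded values)


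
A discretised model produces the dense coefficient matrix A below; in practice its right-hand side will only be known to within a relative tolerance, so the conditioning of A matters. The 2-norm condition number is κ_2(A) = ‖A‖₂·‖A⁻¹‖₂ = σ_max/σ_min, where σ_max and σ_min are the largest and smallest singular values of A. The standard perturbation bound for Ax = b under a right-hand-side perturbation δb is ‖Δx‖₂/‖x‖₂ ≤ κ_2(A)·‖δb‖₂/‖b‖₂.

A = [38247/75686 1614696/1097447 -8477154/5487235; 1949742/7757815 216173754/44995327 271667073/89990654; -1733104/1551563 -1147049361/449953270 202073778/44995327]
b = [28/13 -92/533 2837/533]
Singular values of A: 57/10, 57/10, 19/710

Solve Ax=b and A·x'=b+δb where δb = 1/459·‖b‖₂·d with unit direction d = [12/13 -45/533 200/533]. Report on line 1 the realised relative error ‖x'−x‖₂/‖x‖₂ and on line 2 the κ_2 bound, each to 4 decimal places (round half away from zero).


0.0031
0.4641

σ_max = 57/10, σ_min = 19/710
κ = σ_max/σ_min = (57/10)/(19/710) = 213.0000
bound on ‖Δx‖/‖x‖: κ·ε = 213.0000·1/459 = 0.4641
solve Ax = b  →  x = [145.6739 -22.9736 24.3767]
2-norm of b is 5.7446; of x, 149.4754
δb = ε·‖b‖·d = [0.0116 -0.0011 0.0047]; solving A·Δx = δb gives ‖Δx‖ = 0.4677
dividing the unrounded norms, ‖Δx‖/‖x‖ = 0.0031
so the bound overstates the realised error by a factor of ≈ 148.3159 (computed from the unrounded values)


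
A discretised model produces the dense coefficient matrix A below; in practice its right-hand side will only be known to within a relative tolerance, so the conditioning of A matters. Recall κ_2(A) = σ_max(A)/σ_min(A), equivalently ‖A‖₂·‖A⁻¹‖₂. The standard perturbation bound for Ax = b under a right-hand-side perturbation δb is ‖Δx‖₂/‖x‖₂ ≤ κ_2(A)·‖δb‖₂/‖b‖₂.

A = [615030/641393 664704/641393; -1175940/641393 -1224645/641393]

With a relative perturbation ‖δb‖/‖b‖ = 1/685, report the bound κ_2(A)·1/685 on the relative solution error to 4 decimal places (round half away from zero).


0.1899

M = AᵀA = [6093760500/1423477441 6397653780/1423477441; 6397653780/1423477441 6718293369/1423477441]. tr(M)=15234309/1692601, det(M)=8100/1692601
eigenvalues of AᵀA: λ = (tr ± √(tr²−4·det))/2 = 9, 900/1692601
so κ_2 = √(9 / (900/1692601)) = 130.1000
κ_2(A)·‖δb‖/‖b‖ = 0.1899


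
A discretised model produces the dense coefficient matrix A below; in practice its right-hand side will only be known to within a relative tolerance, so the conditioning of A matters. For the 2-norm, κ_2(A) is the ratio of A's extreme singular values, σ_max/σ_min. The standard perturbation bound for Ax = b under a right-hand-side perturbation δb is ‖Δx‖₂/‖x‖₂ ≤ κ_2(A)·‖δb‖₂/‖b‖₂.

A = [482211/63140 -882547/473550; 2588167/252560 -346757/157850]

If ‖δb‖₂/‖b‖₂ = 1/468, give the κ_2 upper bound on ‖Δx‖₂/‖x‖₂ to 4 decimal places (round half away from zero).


AᵀA = [416761903849/2551462144 -58595874119/1594663840; -58595874119/1594663840 37221059213/4484992050]; tr = 58617325369/341510400, det = 294499921/54641664
eigenvalues of AᵀA: λ = (tr ± √(tr²−4·det))/2 = 17161/100, 429025/13660416
so κ_2 = √((17161/100) / (429025/13660416)) = 73.9200
κ_2(A)·‖δb‖/‖b‖ = 0.1579

0.1579


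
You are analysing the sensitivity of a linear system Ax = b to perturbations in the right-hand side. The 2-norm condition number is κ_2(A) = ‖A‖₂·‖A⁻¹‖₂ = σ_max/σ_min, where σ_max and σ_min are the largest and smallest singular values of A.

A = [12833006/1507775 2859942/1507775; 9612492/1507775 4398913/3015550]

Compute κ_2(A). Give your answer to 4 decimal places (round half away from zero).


367.7500

form AᵀA = [10283441817844/90935418025 92550257370/3637416721; 92550257370/3637416721 2082700342201/363741672100] with trace 25708785017/216384100 and determinant 141158161/1352400625
solving λ² − 25708785017/216384100·λ + 141158161/1352400625 = 0 gives λ = 11881/100, 47524/54096025
κ = σ_max/σ_min = (109/10)/(218/7355) = 367.7500


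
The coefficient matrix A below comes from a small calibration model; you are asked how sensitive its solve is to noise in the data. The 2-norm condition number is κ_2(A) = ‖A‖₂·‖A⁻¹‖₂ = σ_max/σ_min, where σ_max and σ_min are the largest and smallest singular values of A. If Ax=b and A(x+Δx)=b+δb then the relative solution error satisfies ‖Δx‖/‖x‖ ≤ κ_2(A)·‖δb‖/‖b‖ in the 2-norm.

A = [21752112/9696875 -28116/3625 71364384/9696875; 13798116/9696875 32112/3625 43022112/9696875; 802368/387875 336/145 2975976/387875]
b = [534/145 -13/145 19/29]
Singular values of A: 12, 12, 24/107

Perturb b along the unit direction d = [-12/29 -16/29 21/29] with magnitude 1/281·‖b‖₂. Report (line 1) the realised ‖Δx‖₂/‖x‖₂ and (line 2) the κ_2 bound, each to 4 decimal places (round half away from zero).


from the listed singular values, σ₁ = 12, σ_n = 24/107
κ = σ_max/σ_min = 12/(24/107) = 53.5000
perturbation bound = 53.5000·1/281 = 0.1904
solve Ax = b  →  x = [4.3444 -0.1933 -1.0275]
2-norm of b is 3.7417; of x, 4.4684
δb = ε·‖b‖·d = [-0.0055 -0.0073 0.0096]; solving A·Δx = δb gives ‖Δx‖ = 0.0594
relative error = 0.0133
tightness: 0.0133 against a bound of 0.1904 (unrounded ratio ≈ 0.0698)

0.0133
0.1904


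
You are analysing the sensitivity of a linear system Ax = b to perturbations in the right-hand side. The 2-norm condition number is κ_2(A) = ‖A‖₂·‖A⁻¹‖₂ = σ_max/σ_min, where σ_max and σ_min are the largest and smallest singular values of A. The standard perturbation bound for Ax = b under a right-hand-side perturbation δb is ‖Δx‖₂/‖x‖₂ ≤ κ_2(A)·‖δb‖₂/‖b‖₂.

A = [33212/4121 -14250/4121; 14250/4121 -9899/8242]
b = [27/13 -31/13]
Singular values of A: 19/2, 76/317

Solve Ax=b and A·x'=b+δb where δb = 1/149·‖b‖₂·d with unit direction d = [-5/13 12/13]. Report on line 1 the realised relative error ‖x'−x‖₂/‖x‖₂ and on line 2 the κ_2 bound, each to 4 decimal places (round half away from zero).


σ_max = 19/2, σ_min = 76/317
condition number: (19/2) ÷ (76/317) = 39.6250
κ_2(A)·‖δb‖/‖b‖ = 0.2659
solve Ax = b  →  x = [-4.7156 -11.5911]
‖b‖ = 3.1623, ‖x‖ = 12.5136
δb = ε·‖b‖·d = [-0.0082 0.0196]; solving A·Δx = δb gives ‖Δx‖ = 0.0885
realised ‖Δx‖/‖x‖ = 0.0071
realised/bound (from unrounded values) ≈ 0.0266

0.0071
0.2659


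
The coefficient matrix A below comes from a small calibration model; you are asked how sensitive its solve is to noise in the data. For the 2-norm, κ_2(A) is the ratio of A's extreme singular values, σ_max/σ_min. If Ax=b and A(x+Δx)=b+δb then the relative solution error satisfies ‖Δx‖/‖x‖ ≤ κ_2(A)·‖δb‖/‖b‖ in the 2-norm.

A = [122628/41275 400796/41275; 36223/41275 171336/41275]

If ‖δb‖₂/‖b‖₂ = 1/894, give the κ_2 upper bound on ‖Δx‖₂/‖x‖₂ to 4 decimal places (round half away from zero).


AᵀA = [96743977/10080625 327545064/10080625; 327545064/10080625 1124221648/10080625]; tr = 1953545/16129, det = 234256/16129
λ_max, λ_min = (1953545/16129 ± √3801224806929/260144641)/2 = 121, 1936/16129
κ = σ_max/σ_min = 11/(44/127) = 31.7500
κ_2(A)·‖δb‖/‖b‖ = 0.0355

0.0355


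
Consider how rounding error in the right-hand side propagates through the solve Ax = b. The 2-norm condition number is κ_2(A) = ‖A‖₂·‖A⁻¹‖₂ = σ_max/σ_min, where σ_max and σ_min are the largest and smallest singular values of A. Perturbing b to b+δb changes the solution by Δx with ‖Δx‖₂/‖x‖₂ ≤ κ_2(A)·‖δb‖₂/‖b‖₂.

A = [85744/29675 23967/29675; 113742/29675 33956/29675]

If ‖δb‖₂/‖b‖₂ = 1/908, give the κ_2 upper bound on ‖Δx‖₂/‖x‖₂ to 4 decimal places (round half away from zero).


M = AᵀA = [811571044/35224225 236689992/35224225; 236689992/35224225 69097081/35224225]. tr(M)=35226725/1408969, det(M)=62500/1408969
char-poly roots: 25 and 2500/1408969
σ_max=√25=5, σ_min=√(2500/1408969)=(50/1187) → κ = 118.7000
perturbation bound = 118.7000·1/908 = 0.1307

0.1307


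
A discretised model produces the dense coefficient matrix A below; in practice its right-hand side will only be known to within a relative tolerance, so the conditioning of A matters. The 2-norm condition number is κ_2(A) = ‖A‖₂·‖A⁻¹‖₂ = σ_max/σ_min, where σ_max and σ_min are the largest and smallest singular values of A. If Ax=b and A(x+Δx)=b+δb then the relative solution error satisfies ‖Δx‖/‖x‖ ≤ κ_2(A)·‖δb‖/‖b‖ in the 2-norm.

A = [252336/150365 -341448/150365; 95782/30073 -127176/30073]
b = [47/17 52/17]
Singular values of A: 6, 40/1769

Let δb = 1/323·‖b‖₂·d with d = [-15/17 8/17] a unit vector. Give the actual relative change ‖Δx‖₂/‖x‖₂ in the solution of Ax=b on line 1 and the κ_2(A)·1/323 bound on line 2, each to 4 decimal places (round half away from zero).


0.0128
0.8215

largest singular value 6, smallest 40/1769
κ_2(A) = 6 / (40/1769) = 265.3500
perturbation bound = 265.3500·1/323 = 0.8215
solve Ax = b  →  x = [-34.9800 -27.0683]
2-norm of b is 4.1231; of x, 44.2300
re-solving with b+δb shifts x by Δx of norm 0.5645
relative error = 0.0128
realised/bound (from unrounded values) ≈ 0.0155


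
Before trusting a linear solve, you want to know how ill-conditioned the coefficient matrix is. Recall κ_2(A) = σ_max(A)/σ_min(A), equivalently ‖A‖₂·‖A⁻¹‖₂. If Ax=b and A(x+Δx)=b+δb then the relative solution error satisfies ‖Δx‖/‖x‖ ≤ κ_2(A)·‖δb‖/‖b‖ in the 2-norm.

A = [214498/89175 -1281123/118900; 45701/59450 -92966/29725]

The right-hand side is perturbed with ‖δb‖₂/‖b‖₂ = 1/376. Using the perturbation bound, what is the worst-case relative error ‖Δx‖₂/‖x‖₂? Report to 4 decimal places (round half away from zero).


form AᵀA = [324535681/50893956 -80077375/2827442; -80077375/2827442 2847294361/22619536] with trace 16016533/121104 and determinant 279841/484416
λ_max, λ_min = (16016533/121104 ± √256495439475625/14666178816)/2 = 529/4, 529/121104
so κ_2 = √((529/4) / (529/121104)) = 174.0000
perturbation bound = 174.0000·1/376 = 0.4628

0.4628


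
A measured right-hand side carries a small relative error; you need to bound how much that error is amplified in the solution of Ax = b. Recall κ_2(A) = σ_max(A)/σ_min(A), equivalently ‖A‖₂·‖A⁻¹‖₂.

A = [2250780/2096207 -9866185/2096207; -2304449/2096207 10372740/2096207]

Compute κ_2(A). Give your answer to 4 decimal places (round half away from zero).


352.6000

form AᵀA = [12338282761/5224832089 -54827660160/5224832089; -54827660160/5224832089 243680548825/5224832089] with trace 152301506/3108169 and determinant 60025/3108169
eigenvalues of AᵀA: λ = (tr ± √(tr²−4·det))/2 = 49, 1225/3108169
so κ_2 = √(49 / (1225/3108169)) = 352.6000


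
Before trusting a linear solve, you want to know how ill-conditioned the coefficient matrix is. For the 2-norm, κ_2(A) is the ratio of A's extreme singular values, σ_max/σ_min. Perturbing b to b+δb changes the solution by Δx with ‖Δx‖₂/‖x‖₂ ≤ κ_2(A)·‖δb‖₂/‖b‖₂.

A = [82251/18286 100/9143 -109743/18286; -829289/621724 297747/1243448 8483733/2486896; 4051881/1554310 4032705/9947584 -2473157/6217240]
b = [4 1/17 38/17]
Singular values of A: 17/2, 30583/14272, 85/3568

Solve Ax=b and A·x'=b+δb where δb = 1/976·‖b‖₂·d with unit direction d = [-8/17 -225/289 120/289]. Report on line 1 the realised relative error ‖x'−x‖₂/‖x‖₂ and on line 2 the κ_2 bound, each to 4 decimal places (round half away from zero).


0.0047
0.3656

from the listed singular values, σ₁ = 17/2, σ_n = 85/3568
condition number: (17/2) ÷ (85/3568) = 356.8000
κ_2(A)·‖δb‖/‖b‖ = 0.3656
solve Ax = b  →  x = [-6.3607 41.1575 -5.3587]
‖b‖₂ = 4.5826 and ‖x‖₂ = 41.9895
re-solving with b+δb shifts x by Δx of norm 0.1971
dividing the unrounded norms, ‖Δx‖/‖x‖ = 0.0047
tightness: 0.0047 against a bound of 0.3656 (unrounded ratio ≈ 0.0128)


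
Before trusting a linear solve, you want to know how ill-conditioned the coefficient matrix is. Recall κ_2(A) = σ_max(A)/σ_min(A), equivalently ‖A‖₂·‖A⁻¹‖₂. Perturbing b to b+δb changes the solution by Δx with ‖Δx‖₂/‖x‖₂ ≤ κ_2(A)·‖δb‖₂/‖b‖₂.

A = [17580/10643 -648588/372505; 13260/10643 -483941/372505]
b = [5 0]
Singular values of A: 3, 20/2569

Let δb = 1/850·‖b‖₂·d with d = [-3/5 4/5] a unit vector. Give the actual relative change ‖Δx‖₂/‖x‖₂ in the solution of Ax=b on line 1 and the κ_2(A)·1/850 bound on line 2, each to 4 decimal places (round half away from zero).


0.0020
0.4534

σ_max = 3, σ_min = 20/2569
condition number: 3 ÷ (20/2569) = 385.3500
bound on ‖Δx‖/‖x‖: κ·ε = 385.3500·1/850 = 0.4534
solve Ax = b  →  x = [-278.1270 -266.7241]
‖b‖₂ = 5.0000 and ‖x‖₂ = 385.3523
Δx = A⁻¹·δb where δb = 1/850·5.0000·d; ‖Δx‖ = 0.7556
relative error = 0.0020
realised/bound (from unrounded values) ≈ 0.0043
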